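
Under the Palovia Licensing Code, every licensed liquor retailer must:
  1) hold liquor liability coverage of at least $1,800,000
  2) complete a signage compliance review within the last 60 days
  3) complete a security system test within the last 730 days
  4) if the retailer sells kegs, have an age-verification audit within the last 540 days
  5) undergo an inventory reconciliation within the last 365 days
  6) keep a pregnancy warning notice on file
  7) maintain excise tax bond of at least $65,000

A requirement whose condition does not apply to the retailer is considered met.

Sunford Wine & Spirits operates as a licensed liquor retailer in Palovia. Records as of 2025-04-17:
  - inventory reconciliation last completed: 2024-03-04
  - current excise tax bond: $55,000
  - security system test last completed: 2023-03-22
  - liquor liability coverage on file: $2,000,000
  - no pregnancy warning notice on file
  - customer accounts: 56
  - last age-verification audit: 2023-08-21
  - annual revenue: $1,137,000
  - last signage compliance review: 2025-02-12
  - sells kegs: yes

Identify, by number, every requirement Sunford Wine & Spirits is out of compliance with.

2, 3, 4, 5, 6, 7

1. liquor liability coverage $2,000,000 ≥ $1,800,000 → met
2. signage compliance review 64 days ago vs limit 60 → not met
3. security system test 757 days ago vs limit 730 → not met
4. condition 'sells kegs' holds; age-verification audit 605 days ago vs limit 540 → not met
5. inventory reconciliation 409 days ago vs limit 365 → not met
6. pregnancy warning notice absent → not met
7. excise tax bond $55,000 < $65,000 → not met
Not met: 2, 3, 4, 5, 6, 7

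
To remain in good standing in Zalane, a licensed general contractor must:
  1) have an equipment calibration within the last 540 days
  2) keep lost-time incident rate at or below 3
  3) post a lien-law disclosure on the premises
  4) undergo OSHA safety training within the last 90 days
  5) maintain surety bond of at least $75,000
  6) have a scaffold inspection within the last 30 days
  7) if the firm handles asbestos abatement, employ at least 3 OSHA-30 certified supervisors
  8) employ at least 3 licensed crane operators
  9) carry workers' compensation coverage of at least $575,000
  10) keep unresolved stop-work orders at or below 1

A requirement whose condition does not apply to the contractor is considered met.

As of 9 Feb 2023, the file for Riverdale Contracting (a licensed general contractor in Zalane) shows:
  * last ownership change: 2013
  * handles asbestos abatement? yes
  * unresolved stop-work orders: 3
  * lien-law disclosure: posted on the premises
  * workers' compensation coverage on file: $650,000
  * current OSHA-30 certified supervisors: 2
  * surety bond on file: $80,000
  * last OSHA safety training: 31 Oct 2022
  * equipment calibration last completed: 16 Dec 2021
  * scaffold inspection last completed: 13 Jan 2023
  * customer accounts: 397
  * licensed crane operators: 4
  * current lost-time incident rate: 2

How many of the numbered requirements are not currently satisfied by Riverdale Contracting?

3

1. equipment calibration 420 days ago vs limit 540 → met
2. lost-time incident rate 2 ≤ 3 → met
3. lien-law disclosure present → met
4. OSHA safety training 101 days ago vs limit 90 → not met
5. surety bond $80,000 ≥ $75,000 → met
6. scaffold inspection 27 days ago vs limit 30 → met
7. condition 'handles asbestos abatement' holds; OSHA-30 certified supervisors 2 < 3 → not met
8. licensed crane operators 4 ≥ 3 → met
9. workers' compensation coverage $650,000 ≥ $575,000 → met
10. unresolved stop-work orders 3 > 1 → not met
Not met: 3 of 10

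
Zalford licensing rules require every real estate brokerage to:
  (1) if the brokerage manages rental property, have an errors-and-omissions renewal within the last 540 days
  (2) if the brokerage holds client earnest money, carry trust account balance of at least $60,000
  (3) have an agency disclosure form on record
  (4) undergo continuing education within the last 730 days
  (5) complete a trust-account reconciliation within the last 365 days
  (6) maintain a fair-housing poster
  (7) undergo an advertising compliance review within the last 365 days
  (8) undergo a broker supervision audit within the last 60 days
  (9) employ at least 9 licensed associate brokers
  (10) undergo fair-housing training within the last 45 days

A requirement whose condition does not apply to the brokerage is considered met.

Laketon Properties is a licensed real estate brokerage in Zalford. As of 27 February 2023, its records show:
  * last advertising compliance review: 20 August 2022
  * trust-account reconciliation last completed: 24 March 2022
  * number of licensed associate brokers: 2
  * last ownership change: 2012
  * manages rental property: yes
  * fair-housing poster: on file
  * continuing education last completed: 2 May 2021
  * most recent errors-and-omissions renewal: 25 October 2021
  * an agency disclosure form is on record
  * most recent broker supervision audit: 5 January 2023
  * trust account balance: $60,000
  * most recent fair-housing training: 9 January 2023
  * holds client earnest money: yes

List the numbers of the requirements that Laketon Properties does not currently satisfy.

1. condition 'manages rental property' holds; errors-and-omissions renewal 490 days ago vs limit 540 → met
2. condition 'holds client earnest money' holds; trust account balance $60,000 ≥ $60,000 → met
3. agency disclosure form present → met
4. continuing education 666 days ago vs limit 730 → met
5. trust-account reconciliation 340 days ago vs limit 365 → met
6. fair-housing poster present → met
7. advertising compliance review 191 days ago vs limit 365 → met
8. broker supervision audit 53 days ago vs limit 60 → met
9. licensed associate brokers 2 < 9 → not met
10. fair-housing training 49 days ago vs limit 45 → not met
Not met: 9, 10

9, 10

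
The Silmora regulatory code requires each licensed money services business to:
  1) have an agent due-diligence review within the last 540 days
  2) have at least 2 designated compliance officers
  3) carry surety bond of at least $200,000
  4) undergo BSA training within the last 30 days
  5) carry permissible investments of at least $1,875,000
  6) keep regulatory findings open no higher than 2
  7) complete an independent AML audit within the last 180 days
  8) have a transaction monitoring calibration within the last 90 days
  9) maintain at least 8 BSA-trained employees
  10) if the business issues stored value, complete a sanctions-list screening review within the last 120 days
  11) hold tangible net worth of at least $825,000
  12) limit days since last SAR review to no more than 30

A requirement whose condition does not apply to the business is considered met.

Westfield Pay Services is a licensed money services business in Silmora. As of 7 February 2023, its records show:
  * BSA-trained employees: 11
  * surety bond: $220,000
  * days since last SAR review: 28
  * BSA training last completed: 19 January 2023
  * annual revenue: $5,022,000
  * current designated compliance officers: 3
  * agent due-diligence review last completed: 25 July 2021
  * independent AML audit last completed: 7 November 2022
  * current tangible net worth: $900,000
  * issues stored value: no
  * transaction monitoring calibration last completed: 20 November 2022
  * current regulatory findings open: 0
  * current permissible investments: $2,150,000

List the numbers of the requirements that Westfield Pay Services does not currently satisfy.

1. agent due-diligence review 562 days ago vs limit 540 → not met
2. designated compliance officers 3 ≥ 2 → met
3. surety bond $220,000 ≥ $200,000 → met
4. BSA training 19 days ago vs limit 30 → met
5. permissible investments $2,150,000 ≥ $1,875,000 → met
6. regulatory findings open 0 ≤ 2 → met
7. independent AML audit 92 days ago vs limit 180 → met
8. transaction monitoring calibration 79 days ago vs limit 90 → met
9. BSA-trained employees 11 ≥ 8 → met
10. condition 'issues stored value' does not hold → requirement n/a → met
11. tangible net worth $900,000 ≥ $825,000 → met
12. days since last SAR review 28 ≤ 30 → met
Not met: 1

1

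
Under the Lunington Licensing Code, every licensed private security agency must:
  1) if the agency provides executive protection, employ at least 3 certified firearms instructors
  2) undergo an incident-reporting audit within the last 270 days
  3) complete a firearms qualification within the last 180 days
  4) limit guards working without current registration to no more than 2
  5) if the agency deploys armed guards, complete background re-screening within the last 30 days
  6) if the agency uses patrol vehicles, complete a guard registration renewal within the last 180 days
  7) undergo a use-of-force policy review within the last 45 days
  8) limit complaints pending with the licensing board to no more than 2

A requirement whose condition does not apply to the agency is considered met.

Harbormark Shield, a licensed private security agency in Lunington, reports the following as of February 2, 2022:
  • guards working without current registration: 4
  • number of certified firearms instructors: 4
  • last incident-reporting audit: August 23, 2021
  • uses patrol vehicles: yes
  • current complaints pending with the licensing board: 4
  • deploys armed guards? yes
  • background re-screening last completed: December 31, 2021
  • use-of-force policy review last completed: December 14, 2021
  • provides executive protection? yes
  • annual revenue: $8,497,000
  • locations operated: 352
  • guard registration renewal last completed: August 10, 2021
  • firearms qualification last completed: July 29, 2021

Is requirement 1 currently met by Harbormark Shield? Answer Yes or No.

1. condition 'provides executive protection' holds; certified firearms instructors 4 ≥ 3 → met

Yes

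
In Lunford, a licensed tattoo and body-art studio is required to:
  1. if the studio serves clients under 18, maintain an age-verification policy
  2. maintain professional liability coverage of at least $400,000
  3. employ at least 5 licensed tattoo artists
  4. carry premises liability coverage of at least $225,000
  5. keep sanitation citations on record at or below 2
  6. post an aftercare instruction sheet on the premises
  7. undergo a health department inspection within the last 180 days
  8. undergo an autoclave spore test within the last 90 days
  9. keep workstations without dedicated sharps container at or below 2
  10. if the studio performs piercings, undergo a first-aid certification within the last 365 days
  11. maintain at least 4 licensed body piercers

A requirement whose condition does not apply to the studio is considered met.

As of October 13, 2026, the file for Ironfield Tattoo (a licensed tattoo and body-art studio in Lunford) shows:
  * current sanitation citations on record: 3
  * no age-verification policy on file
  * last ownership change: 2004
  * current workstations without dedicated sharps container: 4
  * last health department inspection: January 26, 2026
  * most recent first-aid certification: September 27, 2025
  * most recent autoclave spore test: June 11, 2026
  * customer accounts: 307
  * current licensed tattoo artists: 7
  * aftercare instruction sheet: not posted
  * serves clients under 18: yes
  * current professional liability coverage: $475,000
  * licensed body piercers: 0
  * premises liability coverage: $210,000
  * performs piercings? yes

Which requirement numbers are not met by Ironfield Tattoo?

1, 4, 5, 6, 7, 8, 9, 10, 11

1. condition 'serves clients under 18' holds; age-verification policy absent → not met
2. professional liability coverage $475,000 ≥ $400,000 → met
3. licensed tattoo artists 7 ≥ 5 → met
4. premises liability coverage $210,000 < $225,000 → not met
5. sanitation citations on record 3 > 2 → not met
6. aftercare instruction sheet absent → not met
7. health department inspection 260 days ago vs limit 180 → not met
8. autoclave spore test 124 days ago vs limit 90 → not met
9. workstations without dedicated sharps container 4 > 2 → not met
10. condition 'performs piercings' holds; first-aid certification 381 days ago vs limit 365 → not met
11. licensed body piercers 0 < 4 → not met
Not met: 1, 4, 5, 6, 7, 8, 9, 10, 11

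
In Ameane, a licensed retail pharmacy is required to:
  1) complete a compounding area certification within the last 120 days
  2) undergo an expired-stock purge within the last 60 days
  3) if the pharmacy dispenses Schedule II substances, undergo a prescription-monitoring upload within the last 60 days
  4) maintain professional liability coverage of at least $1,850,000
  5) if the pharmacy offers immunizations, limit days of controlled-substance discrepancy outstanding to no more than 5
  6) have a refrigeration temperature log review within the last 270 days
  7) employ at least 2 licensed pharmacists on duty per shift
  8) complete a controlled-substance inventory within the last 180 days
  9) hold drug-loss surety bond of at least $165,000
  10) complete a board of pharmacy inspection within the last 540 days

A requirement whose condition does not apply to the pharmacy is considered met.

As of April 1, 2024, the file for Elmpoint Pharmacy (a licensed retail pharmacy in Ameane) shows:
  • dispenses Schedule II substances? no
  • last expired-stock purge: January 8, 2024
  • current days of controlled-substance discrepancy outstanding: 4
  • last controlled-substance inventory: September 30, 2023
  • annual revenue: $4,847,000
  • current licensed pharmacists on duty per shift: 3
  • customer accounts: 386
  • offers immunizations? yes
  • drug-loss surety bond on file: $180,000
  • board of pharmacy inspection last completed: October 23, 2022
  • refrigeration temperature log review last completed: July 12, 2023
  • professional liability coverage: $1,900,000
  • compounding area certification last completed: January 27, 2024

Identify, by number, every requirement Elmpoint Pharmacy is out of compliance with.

1. compounding area certification 65 days ago vs limit 120 → met
2. expired-stock purge 84 days ago vs limit 60 → not met
3. condition 'dispenses Schedule II substances' does not hold → requirement n/a → met
4. professional liability coverage $1,900,000 ≥ $1,850,000 → met
5. condition 'offers immunizations' holds; days of controlled-substance discrepancy outstanding 4 ≤ 5 → met
6. refrigeration temperature log review 264 days ago vs limit 270 → met
7. licensed pharmacists on duty per shift 3 ≥ 2 → met
8. controlled-substance inventory 184 days ago vs limit 180 → not met
9. drug-loss surety bond $180,000 ≥ $165,000 → met
10. board of pharmacy inspection 526 days ago vs limit 540 → met
Not met: 2, 8

2, 8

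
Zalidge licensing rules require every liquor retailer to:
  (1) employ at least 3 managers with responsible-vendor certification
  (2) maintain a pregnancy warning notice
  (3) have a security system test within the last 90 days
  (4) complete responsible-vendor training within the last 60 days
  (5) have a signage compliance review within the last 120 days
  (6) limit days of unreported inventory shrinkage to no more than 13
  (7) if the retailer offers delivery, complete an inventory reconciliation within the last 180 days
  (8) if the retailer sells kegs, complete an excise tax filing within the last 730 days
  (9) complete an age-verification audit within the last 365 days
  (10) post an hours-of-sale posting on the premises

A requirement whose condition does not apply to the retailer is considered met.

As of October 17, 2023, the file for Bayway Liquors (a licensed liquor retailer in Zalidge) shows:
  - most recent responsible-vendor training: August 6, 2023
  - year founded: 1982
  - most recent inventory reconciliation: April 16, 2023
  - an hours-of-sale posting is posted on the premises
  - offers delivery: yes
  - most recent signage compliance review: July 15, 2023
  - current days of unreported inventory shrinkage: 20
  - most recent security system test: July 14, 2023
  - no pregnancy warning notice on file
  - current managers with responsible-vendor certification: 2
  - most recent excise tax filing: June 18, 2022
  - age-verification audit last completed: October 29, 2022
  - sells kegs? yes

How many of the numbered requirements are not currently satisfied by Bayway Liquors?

1. managers with responsible-vendor certification 2 < 3 → not met
2. pregnancy warning notice absent → not met
3. security system test 95 days ago vs limit 90 → not met
4. responsible-vendor training 72 days ago vs limit 60 → not met
5. signage compliance review 94 days ago vs limit 120 → met
6. days of unreported inventory shrinkage 20 > 13 → not met
7. condition 'offers delivery' holds; inventory reconciliation 184 days ago vs limit 180 → not met
8. condition 'sells kegs' holds; excise tax filing 486 days ago vs limit 730 → met
9. age-verification audit 353 days ago vs limit 365 → met
10. hours-of-sale posting present → met
Not met: 6 of 10

6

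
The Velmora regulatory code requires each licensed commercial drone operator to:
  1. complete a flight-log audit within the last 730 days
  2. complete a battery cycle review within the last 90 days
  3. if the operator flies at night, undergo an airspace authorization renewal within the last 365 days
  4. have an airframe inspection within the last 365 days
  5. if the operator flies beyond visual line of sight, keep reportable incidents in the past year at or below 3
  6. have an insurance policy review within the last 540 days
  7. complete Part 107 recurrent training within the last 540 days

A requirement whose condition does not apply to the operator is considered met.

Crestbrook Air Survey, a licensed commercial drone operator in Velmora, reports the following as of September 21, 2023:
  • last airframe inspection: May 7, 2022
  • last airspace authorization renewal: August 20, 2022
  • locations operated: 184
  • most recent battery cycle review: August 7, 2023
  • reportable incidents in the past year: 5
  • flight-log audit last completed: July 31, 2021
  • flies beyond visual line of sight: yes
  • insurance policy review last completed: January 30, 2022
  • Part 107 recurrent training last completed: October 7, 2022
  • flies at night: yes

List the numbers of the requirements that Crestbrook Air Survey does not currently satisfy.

1. flight-log audit 782 days ago vs limit 730 → not met
2. battery cycle review 45 days ago vs limit 90 → met
3. condition 'flies at night' holds; airspace authorization renewal 397 days ago vs limit 365 → not met
4. airframe inspection 502 days ago vs limit 365 → not met
5. condition 'flies beyond visual line of sight' holds; reportable incidents in the past year 5 > 3 → not met
6. insurance policy review 599 days ago vs limit 540 → not met
7. Part 107 recurrent training 349 days ago vs limit 540 → met
Not met: 1, 3, 4, 5, 6

1, 3, 4, 5, 6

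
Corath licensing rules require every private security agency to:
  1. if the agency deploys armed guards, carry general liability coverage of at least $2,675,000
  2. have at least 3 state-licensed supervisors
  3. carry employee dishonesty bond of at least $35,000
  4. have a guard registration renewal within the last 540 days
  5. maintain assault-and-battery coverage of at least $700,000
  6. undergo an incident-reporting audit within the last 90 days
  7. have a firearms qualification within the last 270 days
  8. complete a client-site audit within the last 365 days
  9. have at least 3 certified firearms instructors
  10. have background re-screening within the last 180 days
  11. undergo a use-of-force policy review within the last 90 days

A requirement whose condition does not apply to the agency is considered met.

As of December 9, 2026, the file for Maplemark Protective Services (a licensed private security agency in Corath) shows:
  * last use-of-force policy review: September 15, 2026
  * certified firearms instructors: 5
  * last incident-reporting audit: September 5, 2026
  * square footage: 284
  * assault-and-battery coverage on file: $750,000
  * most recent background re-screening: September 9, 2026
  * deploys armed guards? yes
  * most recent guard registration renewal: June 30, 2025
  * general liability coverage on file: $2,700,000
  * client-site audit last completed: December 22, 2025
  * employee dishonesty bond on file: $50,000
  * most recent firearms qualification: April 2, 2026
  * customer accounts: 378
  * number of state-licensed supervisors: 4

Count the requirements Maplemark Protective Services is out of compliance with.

1. condition 'deploys armed guards' holds; general liability coverage $2,700,000 ≥ $2,675,000 → met
2. state-licensed supervisors 4 ≥ 3 → met
3. employee dishonesty bond $50,000 ≥ $35,000 → met
4. guard registration renewal 527 days ago vs limit 540 → met
5. assault-and-battery coverage $750,000 ≥ $700,000 → met
6. incident-reporting audit 95 days ago vs limit 90 → not met
7. firearms qualification 251 days ago vs limit 270 → met
8. client-site audit 352 days ago vs limit 365 → met
9. certified firearms instructors 5 ≥ 3 → met
10. background re-screening 91 days ago vs limit 180 → met
11. use-of-force policy review 85 days ago vs limit 90 → met
Not met: 1 of 11

1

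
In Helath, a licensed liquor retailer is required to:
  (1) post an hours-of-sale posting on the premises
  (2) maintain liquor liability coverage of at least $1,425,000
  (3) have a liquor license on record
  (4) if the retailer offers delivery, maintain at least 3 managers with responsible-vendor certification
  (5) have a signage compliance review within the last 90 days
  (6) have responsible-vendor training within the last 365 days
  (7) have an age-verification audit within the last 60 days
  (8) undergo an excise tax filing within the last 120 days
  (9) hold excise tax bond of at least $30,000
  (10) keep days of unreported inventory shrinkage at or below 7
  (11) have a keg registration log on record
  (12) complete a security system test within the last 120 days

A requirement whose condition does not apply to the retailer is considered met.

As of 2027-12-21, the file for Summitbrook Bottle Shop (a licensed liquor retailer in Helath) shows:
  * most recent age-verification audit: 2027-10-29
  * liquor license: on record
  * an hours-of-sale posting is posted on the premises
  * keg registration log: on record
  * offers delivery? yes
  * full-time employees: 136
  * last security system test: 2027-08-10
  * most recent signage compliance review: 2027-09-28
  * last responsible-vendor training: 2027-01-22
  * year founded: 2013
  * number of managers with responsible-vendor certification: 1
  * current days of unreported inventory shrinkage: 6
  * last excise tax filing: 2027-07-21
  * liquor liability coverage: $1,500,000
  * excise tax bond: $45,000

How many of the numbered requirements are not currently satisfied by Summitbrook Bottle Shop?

3

1. hours-of-sale posting present → met
2. liquor liability coverage $1,500,000 ≥ $1,425,000 → met
3. liquor license present → met
4. condition 'offers delivery' holds; managers with responsible-vendor certification 1 < 3 → not met
5. signage compliance review 84 days ago vs limit 90 → met
6. responsible-vendor training 333 days ago vs limit 365 → met
7. age-verification audit 53 days ago vs limit 60 → met
8. excise tax filing 153 days ago vs limit 120 → not met
9. excise tax bond $45,000 ≥ $30,000 → met
10. days of unreported inventory shrinkage 6 ≤ 7 → met
11. keg registration log present → met
12. security system test 133 days ago vs limit 120 → not met
Not met: 3 of 12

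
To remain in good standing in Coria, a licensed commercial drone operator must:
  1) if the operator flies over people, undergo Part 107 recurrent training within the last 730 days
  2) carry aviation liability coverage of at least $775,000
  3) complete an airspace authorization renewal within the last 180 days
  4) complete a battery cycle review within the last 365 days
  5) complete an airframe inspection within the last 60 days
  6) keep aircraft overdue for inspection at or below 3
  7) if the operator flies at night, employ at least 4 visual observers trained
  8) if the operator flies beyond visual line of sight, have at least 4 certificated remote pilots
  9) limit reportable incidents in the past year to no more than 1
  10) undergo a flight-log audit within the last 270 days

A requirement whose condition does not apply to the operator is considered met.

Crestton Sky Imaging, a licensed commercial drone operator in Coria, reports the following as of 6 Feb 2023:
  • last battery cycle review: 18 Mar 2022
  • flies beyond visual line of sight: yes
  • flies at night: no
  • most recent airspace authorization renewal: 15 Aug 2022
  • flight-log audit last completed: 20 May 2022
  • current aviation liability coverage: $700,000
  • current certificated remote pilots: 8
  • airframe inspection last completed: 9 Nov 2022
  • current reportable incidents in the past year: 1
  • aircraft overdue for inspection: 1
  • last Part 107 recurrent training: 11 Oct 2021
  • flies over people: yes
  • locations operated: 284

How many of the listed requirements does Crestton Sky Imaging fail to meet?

1. condition 'flies over people' holds; Part 107 recurrent training 483 days ago vs limit 730 → met
2. aviation liability coverage $700,000 < $775,000 → not met
3. airspace authorization renewal 175 days ago vs limit 180 → met
4. battery cycle review 325 days ago vs limit 365 → met
5. airframe inspection 89 days ago vs limit 60 → not met
6. aircraft overdue for inspection 1 ≤ 3 → met
7. condition 'flies at night' does not hold → requirement n/a → met
8. condition 'flies beyond visual line of sight' holds; certificated remote pilots 8 ≥ 4 → met
9. reportable incidents in the past year 1 ≤ 1 → met
10. flight-log audit 262 days ago vs limit 270 → met
Not met: 2 of 10

2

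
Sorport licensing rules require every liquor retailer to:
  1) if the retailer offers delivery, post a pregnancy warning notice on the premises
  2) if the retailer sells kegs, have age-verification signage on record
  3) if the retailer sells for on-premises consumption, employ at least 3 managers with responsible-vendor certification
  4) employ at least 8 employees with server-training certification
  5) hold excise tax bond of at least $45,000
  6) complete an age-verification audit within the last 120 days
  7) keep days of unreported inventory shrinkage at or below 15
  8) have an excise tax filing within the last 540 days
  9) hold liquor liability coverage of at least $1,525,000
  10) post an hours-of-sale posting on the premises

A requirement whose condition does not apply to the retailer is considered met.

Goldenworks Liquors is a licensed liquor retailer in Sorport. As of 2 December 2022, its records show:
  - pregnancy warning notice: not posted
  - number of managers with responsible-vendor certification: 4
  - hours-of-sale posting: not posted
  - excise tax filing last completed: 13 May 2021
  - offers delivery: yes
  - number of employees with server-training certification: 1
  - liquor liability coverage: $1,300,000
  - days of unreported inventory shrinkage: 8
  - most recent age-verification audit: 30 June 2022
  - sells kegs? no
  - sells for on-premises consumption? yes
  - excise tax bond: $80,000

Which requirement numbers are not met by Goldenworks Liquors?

1. condition 'offers delivery' holds; pregnancy warning notice absent → not met
2. condition 'sells kegs' does not hold → requirement n/a → met
3. condition 'sells for on-premises consumption' holds; managers with responsible-vendor certification 4 ≥ 3 → met
4. employees with server-training certification 1 < 8 → not met
5. excise tax bond $80,000 ≥ $45,000 → met
6. age-verification audit 155 days ago vs limit 120 → not met
7. days of unreported inventory shrinkage 8 ≤ 15 → met
8. excise tax filing 568 days ago vs limit 540 → not met
9. liquor liability coverage $1,300,000 < $1,525,000 → not met
10. hours-of-sale posting absent → not met
Not met: 1, 4, 6, 8, 9, 10

1, 4, 6, 8, 9, 10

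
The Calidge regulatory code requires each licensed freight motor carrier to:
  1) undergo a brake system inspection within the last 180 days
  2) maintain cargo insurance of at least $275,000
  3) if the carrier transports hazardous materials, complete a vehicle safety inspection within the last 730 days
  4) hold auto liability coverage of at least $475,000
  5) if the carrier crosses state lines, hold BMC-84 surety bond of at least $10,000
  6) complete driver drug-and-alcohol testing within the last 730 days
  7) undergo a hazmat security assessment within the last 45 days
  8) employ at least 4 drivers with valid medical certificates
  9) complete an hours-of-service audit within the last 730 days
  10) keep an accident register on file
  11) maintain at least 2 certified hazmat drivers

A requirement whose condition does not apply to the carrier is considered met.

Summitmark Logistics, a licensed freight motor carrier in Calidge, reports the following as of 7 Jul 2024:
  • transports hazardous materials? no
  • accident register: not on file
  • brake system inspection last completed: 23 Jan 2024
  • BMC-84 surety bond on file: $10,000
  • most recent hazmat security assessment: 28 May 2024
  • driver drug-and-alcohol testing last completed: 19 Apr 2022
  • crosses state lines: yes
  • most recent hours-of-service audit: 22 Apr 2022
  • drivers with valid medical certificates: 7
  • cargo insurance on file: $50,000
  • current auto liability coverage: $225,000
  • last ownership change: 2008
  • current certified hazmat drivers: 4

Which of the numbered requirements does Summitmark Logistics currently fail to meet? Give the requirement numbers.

2, 4, 6, 9, 10

1. brake system inspection 166 days ago vs limit 180 → met
2. cargo insurance $50,000 < $275,000 → not met
3. condition 'transports hazardous materials' does not hold → requirement n/a → met
4. auto liability coverage $225,000 < $475,000 → not met
5. condition 'crosses state lines' holds; BMC-84 surety bond $10,000 ≥ $10,000 → met
6. driver drug-and-alcohol testing 810 days ago vs limit 730 → not met
7. hazmat security assessment 40 days ago vs limit 45 → met
8. drivers with valid medical certificates 7 ≥ 4 → met
9. hours-of-service audit 807 days ago vs limit 730 → not met
10. accident register absent → not met
11. certified hazmat drivers 4 ≥ 2 → met
Not met: 2, 4, 6, 9, 10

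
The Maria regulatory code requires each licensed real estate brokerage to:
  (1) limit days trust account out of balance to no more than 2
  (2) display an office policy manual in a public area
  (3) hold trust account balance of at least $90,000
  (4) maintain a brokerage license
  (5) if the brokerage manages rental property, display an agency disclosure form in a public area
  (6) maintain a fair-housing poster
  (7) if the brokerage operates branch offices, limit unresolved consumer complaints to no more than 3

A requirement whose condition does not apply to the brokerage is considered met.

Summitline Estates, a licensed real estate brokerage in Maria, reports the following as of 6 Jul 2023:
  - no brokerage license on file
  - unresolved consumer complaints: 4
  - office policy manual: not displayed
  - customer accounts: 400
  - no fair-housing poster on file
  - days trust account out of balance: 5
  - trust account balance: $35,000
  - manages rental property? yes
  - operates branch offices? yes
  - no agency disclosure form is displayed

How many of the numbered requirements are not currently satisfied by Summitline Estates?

1. days trust account out of balance 5 > 2 → not met
2. office policy manual absent → not met
3. trust account balance $35,000 < $90,000 → not met
4. brokerage license absent → not met
5. condition 'manages rental property' holds; agency disclosure form absent → not met
6. fair-housing poster absent → not met
7. condition 'operates branch offices' holds; unresolved consumer complaints 4 > 3 → not met
Not met: 7 of 7

7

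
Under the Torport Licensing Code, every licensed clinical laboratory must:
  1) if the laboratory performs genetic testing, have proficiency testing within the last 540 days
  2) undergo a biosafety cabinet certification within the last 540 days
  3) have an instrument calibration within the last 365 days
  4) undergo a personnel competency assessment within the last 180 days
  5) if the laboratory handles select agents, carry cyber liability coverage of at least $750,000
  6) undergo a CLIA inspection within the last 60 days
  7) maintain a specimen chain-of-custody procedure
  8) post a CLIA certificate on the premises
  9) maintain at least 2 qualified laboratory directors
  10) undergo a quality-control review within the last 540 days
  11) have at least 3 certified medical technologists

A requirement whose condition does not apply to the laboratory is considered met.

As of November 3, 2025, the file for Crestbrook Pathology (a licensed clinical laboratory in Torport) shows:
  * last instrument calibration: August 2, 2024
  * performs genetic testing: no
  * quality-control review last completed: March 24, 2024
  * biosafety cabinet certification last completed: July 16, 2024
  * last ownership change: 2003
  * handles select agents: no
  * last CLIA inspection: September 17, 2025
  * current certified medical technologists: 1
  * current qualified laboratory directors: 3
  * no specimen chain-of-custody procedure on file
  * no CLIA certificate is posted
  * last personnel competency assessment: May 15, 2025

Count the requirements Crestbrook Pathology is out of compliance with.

1. condition 'performs genetic testing' does not hold → requirement n/a → met
2. biosafety cabinet certification 475 days ago vs limit 540 → met
3. instrument calibration 458 days ago vs limit 365 → not met
4. personnel competency assessment 172 days ago vs limit 180 → met
5. condition 'handles select agents' does not hold → requirement n/a → met
6. CLIA inspection 47 days ago vs limit 60 → met
7. specimen chain-of-custody procedure absent → not met
8. CLIA certificate absent → not met
9. qualified laboratory directors 3 ≥ 2 → met
10. quality-control review 589 days ago vs limit 540 → not met
11. certified medical technologists 1 < 3 → not met
Not met: 5 of 11

5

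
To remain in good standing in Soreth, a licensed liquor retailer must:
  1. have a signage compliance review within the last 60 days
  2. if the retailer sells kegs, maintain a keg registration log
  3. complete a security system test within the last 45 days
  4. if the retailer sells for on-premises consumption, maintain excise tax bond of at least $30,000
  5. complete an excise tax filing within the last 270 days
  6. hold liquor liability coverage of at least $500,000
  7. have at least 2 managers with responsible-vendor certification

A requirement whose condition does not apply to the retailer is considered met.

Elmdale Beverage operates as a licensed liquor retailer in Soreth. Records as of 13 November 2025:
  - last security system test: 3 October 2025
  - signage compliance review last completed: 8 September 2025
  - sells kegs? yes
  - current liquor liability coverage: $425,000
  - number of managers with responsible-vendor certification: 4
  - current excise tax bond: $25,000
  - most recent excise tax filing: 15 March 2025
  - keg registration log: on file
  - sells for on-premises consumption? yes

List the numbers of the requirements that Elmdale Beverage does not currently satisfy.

1. signage compliance review 66 days ago vs limit 60 → not met
2. condition 'sells kegs' holds; keg registration log present → met
3. security system test 41 days ago vs limit 45 → met
4. condition 'sells for on-premises consumption' holds; excise tax bond $25,000 < $30,000 → not met
5. excise tax filing 243 days ago vs limit 270 → met
6. liquor liability coverage $425,000 < $500,000 → not met
7. managers with responsible-vendor certification 4 ≥ 2 → met
Not met: 1, 4, 6

1, 4, 6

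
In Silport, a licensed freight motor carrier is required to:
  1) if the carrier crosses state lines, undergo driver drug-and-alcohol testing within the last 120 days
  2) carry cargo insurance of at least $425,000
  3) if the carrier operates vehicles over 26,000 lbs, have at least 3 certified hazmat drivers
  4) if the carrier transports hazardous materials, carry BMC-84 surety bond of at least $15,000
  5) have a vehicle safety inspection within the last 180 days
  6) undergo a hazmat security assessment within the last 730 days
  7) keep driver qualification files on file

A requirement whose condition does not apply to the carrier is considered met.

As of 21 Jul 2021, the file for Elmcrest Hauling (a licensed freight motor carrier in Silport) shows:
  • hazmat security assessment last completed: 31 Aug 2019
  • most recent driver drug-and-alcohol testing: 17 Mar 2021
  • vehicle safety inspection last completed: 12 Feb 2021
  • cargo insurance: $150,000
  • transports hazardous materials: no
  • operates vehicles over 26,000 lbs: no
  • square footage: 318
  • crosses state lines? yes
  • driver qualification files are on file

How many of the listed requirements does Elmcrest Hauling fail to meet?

2

1. condition 'crosses state lines' holds; driver drug-and-alcohol testing 126 days ago vs limit 120 → not met
2. cargo insurance $150,000 < $425,000 → not met
3. condition 'operates vehicles over 26,000 lbs' does not hold → requirement n/a → met
4. condition 'transports hazardous materials' does not hold → requirement n/a → met
5. vehicle safety inspection 159 days ago vs limit 180 → met
6. hazmat security assessment 690 days ago vs limit 730 → met
7. driver qualification files present → met
Not met: 2 of 7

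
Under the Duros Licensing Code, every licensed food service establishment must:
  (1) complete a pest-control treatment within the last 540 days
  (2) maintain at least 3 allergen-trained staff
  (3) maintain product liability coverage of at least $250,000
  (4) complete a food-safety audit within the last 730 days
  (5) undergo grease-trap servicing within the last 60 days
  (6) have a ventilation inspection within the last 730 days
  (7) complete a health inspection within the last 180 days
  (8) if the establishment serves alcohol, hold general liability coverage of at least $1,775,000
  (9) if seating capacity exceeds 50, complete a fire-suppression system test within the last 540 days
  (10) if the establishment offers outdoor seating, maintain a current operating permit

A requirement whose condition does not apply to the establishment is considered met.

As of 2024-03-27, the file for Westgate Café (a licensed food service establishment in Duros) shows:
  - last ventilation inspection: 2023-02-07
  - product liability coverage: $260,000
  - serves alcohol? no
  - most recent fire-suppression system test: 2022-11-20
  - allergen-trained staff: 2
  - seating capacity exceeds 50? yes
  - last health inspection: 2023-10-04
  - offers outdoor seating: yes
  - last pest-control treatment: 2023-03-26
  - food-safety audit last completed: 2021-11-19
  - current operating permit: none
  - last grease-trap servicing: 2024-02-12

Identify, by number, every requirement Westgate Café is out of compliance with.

2, 4, 10

1. pest-control treatment 367 days ago vs limit 540 → met
2. allergen-trained staff 2 < 3 → not met
3. product liability coverage $260,000 ≥ $250,000 → met
4. food-safety audit 859 days ago vs limit 730 → not met
5. grease-trap servicing 44 days ago vs limit 60 → met
6. ventilation inspection 414 days ago vs limit 730 → met
7. health inspection 175 days ago vs limit 180 → met
8. condition 'serves alcohol' does not hold → requirement n/a → met
9. condition 'seating capacity exceeds 50' holds; fire-suppression system test 493 days ago vs limit 540 → met
10. condition 'offers outdoor seating' holds; current operating permit absent → not met
Not met: 2, 4, 10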